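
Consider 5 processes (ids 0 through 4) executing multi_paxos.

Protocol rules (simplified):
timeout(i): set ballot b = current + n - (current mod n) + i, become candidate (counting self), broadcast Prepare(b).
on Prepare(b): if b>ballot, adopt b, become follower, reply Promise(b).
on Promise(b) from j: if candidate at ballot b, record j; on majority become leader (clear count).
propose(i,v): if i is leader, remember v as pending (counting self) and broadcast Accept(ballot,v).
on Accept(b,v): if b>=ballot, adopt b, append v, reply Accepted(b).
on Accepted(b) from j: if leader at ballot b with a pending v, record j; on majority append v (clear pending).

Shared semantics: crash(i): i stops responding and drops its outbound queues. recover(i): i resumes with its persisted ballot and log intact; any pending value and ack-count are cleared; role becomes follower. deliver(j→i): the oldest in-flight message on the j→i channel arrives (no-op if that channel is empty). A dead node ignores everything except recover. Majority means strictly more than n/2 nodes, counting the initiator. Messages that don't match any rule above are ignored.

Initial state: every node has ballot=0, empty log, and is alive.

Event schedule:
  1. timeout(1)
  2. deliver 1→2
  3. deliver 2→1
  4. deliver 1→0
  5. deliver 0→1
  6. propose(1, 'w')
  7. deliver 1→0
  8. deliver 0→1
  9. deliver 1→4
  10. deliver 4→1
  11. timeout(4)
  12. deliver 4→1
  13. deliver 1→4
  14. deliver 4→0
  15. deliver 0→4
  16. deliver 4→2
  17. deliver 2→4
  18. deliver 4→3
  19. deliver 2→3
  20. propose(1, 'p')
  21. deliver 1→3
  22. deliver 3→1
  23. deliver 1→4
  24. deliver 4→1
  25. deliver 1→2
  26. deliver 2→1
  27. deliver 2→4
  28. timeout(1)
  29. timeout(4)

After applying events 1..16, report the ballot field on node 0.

step 1 timeout(1): 1={cand,b=6,log=-}
step 2 deliver 1→2: 2={foll,b=6,log=-}
step 3 deliver 2→1: —
step 4 deliver 1→0: 0={foll,b=6,log=-}
step 5 deliver 0→1: 1={lead,b=6,log=-}
step 6 propose(1,'w'): —
step 7 deliver 1→0: 0={foll,b=6,log=w}
step 8 deliver 0→1: —
step 9 deliver 1→4: 4={foll,b=6,log=-}
step 10 deliver 4→1: —
step 11 timeout(4): 4={cand,b=14,log=-}
step 12 deliver 4→1: 1={foll,b=14,log=-}
step 13 deliver 1→4: —
step 14 deliver 4→0: 0={foll,b=14,log=w}
step 15 deliver 0→4: —
step 16 deliver 4→2: 2={foll,b=14,log=-}

14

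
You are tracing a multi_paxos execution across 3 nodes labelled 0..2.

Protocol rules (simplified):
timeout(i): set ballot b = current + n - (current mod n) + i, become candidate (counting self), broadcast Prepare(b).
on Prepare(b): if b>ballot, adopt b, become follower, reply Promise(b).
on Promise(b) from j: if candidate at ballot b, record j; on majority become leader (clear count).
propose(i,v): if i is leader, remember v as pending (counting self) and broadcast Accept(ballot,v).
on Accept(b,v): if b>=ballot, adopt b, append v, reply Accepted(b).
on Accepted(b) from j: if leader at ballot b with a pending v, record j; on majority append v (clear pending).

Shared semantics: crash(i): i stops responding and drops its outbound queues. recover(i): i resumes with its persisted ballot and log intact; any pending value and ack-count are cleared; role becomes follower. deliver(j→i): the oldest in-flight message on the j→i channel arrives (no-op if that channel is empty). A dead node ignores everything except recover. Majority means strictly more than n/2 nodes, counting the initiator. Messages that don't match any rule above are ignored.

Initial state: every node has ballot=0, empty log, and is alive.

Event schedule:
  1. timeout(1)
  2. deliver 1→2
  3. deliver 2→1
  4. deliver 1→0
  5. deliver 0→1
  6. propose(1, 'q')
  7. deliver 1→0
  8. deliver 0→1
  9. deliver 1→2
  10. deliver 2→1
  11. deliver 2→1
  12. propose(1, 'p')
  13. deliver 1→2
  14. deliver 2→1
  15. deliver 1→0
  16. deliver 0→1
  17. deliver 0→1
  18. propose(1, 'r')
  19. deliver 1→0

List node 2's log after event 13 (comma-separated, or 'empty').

q,p

step 1 timeout(1): 1={cand,b=4,log=-}
step 2 deliver 1→2: 2={foll,b=4,log=-}
step 3 deliver 2→1: 1={lead,b=4,log=-}
step 4 deliver 1→0: 0={foll,b=4,log=-}
step 5 deliver 0→1: —
step 6 propose(1,'q'): —
step 7 deliver 1→0: 0={foll,b=4,log=q}
step 8 deliver 0→1: 1={lead,b=4,log=q}
step 9 deliver 1→2: 2={foll,b=4,log=q}
step 10 deliver 2→1: —
step 11 deliver 2→1: —
step 12 propose(1,'p'): —
step 13 deliver 1→2: 2={foll,b=4,log=q,p}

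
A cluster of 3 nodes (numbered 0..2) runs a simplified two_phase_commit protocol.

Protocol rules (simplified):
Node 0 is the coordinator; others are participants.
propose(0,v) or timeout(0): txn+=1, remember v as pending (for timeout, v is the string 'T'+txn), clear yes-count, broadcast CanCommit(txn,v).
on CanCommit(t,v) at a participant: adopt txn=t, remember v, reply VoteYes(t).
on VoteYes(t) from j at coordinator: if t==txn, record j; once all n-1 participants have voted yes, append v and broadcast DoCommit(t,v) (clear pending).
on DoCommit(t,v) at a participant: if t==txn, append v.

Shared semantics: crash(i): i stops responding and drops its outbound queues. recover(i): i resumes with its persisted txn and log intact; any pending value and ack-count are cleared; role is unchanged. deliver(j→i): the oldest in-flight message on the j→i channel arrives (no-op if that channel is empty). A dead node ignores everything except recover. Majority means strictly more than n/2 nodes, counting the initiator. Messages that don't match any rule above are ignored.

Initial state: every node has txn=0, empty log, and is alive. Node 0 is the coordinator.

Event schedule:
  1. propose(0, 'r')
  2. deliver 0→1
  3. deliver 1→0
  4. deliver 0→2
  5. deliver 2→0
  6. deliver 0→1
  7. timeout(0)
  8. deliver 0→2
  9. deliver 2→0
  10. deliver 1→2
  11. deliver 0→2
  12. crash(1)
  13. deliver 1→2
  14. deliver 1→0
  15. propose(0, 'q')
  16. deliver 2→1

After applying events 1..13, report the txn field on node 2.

step 1 propose(0,'r'): 0={coor,t=1,log=-}
step 2 deliver 0→1: 1={part,t=1,log=-}
step 3 deliver 1→0: —
step 4 deliver 0→2: 2={part,t=1,log=-}
step 5 deliver 2→0: 0={coor,t=1,log=r}
step 6 deliver 0→1: 1={part,t=1,log=r}
step 7 timeout(0): 0={coor,t=2,log=r}
step 8 deliver 0→2: 2={part,t=1,log=r}
step 9 deliver 2→0: —
step 10 deliver 1→2: —
step 11 deliver 0→2: 2={part,t=2,log=r}
step 12 crash(1): 1={✗part,t=1,log=r}
step 13 deliver 1→2: —

2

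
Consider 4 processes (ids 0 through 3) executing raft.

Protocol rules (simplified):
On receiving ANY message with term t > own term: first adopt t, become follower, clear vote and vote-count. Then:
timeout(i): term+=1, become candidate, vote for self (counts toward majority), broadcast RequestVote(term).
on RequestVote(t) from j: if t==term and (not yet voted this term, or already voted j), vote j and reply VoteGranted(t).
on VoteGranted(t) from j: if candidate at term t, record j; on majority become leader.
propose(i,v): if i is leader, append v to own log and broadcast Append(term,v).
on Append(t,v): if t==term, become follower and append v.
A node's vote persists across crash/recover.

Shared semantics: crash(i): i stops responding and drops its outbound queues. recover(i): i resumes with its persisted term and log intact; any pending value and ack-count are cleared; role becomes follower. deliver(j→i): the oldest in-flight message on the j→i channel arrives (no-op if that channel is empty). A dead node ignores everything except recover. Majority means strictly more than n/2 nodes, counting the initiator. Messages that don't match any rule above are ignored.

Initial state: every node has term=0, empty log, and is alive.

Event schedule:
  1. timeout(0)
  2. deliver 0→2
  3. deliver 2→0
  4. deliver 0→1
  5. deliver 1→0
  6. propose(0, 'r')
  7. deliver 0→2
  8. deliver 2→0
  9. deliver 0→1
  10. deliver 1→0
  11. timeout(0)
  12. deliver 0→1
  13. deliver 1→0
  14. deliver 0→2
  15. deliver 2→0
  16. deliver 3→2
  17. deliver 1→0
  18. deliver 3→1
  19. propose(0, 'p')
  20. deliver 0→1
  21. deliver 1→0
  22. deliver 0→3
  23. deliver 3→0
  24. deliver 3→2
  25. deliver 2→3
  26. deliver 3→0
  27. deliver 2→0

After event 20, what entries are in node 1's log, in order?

r,p

step 1 timeout(0): 0={cand,t=1,log=-}
step 2 deliver 0→2: 2={foll,t=1,log=-}
step 3 deliver 2→0: —
step 4 deliver 0→1: 1={foll,t=1,log=-}
step 5 deliver 1→0: 0={lead,t=1,log=-}
step 6 propose(0,'r'): 0={lead,t=1,log=r}
step 7 deliver 0→2: 2={foll,t=1,log=r}
step 8 deliver 2→0: —
step 9 deliver 0→1: 1={foll,t=1,log=r}
step 10 deliver 1→0: —
step 11 timeout(0): 0={cand,t=2,log=r}
step 12 deliver 0→1: 1={foll,t=2,log=r}
step 13 deliver 1→0: —
step 14 deliver 0→2: 2={foll,t=2,log=r}
step 15 deliver 2→0: 0={lead,t=2,log=r}
step 16 deliver 3→2: —
step 17 deliver 1→0: —
step 18 deliver 3→1: —
step 19 propose(0,'p'): 0={lead,t=2,log=r,p}
step 20 deliver 0→1: 1={foll,t=2,log=r,p}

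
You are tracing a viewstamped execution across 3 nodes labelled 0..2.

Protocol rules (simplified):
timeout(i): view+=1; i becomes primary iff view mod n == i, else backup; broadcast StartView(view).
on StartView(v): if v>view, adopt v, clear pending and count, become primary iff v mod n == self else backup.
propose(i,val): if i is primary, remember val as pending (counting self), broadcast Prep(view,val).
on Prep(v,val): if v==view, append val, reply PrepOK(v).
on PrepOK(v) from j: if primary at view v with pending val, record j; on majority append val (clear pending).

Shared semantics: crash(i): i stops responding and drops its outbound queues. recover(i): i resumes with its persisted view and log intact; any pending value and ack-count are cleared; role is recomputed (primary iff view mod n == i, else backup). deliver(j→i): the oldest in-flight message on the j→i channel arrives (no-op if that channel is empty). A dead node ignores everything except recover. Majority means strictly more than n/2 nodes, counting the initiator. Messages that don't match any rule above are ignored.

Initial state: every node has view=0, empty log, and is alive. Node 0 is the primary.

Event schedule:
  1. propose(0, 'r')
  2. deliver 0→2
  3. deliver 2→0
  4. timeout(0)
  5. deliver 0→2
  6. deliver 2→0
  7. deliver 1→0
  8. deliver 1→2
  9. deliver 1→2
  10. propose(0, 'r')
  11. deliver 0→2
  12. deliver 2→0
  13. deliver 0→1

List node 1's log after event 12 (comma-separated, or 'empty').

empty

step 1 propose(0,'r'): —
step 2 deliver 0→2: 2={back,v=0,log=r}
step 3 deliver 2→0: 0={prim,v=0,log=r}
step 4 timeout(0): 0={back,v=1,log=r}
step 5 deliver 0→2: 2={back,v=1,log=r}
step 6 deliver 2→0: —
step 7 deliver 1→0: —
step 8 deliver 1→2: —
step 9 deliver 1→2: —
step 10 propose(0,'r'): —
step 11 deliver 0→2: —
step 12 deliver 2→0: —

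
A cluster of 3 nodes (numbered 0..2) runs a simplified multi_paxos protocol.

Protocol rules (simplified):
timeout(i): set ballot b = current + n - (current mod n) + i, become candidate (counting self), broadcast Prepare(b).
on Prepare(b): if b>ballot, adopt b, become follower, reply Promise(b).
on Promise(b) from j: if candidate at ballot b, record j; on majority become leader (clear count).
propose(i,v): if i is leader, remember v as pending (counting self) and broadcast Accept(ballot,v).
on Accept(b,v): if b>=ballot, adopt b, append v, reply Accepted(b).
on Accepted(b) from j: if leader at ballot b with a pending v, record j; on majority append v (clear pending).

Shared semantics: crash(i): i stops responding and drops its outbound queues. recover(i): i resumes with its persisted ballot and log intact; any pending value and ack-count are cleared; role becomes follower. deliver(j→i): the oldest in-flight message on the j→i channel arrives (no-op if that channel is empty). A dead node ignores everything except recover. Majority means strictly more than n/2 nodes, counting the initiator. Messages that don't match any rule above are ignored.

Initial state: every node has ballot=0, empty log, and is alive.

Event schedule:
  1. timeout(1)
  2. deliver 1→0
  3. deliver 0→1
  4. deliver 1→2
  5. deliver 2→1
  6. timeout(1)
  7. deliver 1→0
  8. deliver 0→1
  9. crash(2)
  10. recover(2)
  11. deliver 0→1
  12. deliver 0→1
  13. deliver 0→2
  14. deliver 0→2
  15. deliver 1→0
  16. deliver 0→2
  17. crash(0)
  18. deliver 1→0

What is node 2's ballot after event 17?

4

step 1 timeout(1): 1={cand,b=4,log=-}
step 2 deliver 1→0: 0={foll,b=4,log=-}
step 3 deliver 0→1: 1={lead,b=4,log=-}
step 4 deliver 1→2: 2={foll,b=4,log=-}
step 5 deliver 2→1: —
step 6 timeout(1): 1={cand,b=7,log=-}
step 7 deliver 1→0: 0={foll,b=7,log=-}
step 8 deliver 0→1: 1={lead,b=7,log=-}
step 9 crash(2): 2={✗foll,b=4,log=-}
step 10 recover(2): 2={foll,b=4,log=-}
step 11 deliver 0→1: —
step 12 deliver 0→1: —
step 13 deliver 0→2: —
step 14 deliver 0→2: —
step 15 deliver 1→0: —
step 16 deliver 0→2: —
step 17 crash(0): 0={✗foll,b=7,log=-}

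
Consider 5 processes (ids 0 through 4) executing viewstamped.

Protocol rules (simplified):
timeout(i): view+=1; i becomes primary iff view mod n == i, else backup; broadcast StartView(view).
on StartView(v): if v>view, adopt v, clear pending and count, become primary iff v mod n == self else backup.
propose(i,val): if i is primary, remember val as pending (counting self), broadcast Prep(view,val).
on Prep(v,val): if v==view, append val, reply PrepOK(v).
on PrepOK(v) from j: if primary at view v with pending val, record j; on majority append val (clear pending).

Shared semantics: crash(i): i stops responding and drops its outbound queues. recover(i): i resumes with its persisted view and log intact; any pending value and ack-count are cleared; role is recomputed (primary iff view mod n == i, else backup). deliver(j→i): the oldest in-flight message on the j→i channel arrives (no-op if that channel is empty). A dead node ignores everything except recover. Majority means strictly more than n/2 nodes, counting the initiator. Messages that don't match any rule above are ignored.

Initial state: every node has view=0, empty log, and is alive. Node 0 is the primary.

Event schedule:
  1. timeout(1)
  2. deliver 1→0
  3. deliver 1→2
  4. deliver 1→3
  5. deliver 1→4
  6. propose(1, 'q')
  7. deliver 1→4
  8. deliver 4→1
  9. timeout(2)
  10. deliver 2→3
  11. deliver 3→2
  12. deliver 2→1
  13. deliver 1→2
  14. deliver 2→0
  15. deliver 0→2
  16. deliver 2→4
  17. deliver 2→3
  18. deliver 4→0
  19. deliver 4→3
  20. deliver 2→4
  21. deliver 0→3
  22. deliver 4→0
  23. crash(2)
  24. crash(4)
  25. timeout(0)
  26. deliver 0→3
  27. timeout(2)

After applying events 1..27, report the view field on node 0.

3

e1 timeout(1): 1[prim,v=1,-]
e2 deliver 1→0: 0[back,v=1,-]
e3 deliver 1→2: 2[back,v=1,-]
e4 deliver 1→3: 3[back,v=1,-]
e5 deliver 1→4: 4[back,v=1,-]
e6 propose(1,'q'): ·
e7 deliver 1→4: 4[back,v=1,q]
e8 deliver 4→1: ·
e9 timeout(2): 2[prim,v=2,-]
e10 deliver 2→3: 3[back,v=2,-]
e11 deliver 3→2: ·
e12 deliver 2→1: 1[back,v=2,-]
e13 deliver 1→2: ·
e14 deliver 2→0: 0[back,v=2,-]
e15 deliver 0→2: ·
e16 deliver 2→4: 4[back,v=2,q]
e17 deliver 2→3: ·
e18 deliver 4→0: ·
e19 deliver 4→3: ·
e20 deliver 2→4: ·
e21 deliver 0→3: ·
e22 deliver 4→0: ·
e23 crash(2): 2[✗prim,v=2,-]
e24 crash(4): 4[✗back,v=2,q]
e25 timeout(0): 0[back,v=3,-]
e26 deliver 0→3: 3[prim,v=3,-]
e27 timeout(2): ·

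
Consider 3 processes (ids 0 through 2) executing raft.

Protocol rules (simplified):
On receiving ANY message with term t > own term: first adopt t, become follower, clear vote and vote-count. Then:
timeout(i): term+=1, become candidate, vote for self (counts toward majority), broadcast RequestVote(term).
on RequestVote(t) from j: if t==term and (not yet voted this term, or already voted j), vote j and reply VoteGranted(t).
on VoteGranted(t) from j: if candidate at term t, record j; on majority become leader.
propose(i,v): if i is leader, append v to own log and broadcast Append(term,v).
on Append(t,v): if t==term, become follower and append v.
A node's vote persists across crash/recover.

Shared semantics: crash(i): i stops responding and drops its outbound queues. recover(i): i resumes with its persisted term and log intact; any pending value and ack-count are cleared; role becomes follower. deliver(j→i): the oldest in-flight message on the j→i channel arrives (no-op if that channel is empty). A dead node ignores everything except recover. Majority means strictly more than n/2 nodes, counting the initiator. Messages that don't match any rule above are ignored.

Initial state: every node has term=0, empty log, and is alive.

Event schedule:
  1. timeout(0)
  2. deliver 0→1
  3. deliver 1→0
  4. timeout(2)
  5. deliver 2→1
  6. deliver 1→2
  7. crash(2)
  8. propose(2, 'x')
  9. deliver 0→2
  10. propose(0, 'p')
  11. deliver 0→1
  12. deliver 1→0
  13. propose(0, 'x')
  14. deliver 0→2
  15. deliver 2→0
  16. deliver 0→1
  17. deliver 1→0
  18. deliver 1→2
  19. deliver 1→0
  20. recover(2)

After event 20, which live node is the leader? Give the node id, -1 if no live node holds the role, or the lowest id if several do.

0

after 1 — timeout(0): n0:cand/t1/[-]
after 2 — deliver 0→1: n1:foll/t1/[-]
after 3 — deliver 1→0: n0:lead/t1/[-]
after 4 — timeout(2): n2:cand/t1/[-]
after 5 — deliver 2→1: ·
after 6 — deliver 1→2: ·
after 7 — crash(2): n2:✗cand/t1/[-]
after 8 — propose(2,'x'): ·
after 9 — deliver 0→2: ·
after 10 — propose(0,'p'): n0:lead/t1/[p]
after 11 — deliver 0→1: n1:foll/t1/[p]
after 12 — deliver 1→0: ·
after 13 — propose(0,'x'): n0:lead/t1/[p,x]
after 14 — deliver 0→2: ·
after 15 — deliver 2→0: ·
after 16 — deliver 0→1: n1:foll/t1/[p,x]
after 17 — deliver 1→0: ·
after 18 — deliver 1→2: ·
after 19 — deliver 1→0: ·
after 20 — recover(2): n2:foll/t1/[-]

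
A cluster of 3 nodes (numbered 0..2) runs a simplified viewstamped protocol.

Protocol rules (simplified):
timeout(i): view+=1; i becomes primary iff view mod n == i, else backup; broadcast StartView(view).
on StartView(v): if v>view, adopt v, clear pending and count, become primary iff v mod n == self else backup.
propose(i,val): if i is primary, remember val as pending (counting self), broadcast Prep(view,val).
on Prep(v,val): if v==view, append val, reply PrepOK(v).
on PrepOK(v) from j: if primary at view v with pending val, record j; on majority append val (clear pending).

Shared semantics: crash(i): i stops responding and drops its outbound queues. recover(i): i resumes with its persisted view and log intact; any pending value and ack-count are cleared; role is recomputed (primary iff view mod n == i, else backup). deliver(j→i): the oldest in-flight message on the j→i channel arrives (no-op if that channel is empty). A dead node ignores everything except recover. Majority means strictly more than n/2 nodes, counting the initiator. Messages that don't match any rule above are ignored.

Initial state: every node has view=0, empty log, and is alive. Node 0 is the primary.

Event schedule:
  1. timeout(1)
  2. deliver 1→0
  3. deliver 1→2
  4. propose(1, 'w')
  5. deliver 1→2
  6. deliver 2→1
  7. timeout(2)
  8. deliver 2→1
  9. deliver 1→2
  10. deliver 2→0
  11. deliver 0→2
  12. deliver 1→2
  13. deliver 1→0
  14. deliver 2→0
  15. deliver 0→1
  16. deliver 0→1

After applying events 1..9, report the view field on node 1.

2

step 1 timeout(1): 1={prim,v=1,log=-}
step 2 deliver 1→0: 0={back,v=1,log=-}
step 3 deliver 1→2: 2={back,v=1,log=-}
step 4 propose(1,'w'): —
step 5 deliver 1→2: 2={back,v=1,log=w}
step 6 deliver 2→1: 1={prim,v=1,log=w}
step 7 timeout(2): 2={prim,v=2,log=w}
step 8 deliver 2→1: 1={back,v=2,log=w}
step 9 deliver 1→2: —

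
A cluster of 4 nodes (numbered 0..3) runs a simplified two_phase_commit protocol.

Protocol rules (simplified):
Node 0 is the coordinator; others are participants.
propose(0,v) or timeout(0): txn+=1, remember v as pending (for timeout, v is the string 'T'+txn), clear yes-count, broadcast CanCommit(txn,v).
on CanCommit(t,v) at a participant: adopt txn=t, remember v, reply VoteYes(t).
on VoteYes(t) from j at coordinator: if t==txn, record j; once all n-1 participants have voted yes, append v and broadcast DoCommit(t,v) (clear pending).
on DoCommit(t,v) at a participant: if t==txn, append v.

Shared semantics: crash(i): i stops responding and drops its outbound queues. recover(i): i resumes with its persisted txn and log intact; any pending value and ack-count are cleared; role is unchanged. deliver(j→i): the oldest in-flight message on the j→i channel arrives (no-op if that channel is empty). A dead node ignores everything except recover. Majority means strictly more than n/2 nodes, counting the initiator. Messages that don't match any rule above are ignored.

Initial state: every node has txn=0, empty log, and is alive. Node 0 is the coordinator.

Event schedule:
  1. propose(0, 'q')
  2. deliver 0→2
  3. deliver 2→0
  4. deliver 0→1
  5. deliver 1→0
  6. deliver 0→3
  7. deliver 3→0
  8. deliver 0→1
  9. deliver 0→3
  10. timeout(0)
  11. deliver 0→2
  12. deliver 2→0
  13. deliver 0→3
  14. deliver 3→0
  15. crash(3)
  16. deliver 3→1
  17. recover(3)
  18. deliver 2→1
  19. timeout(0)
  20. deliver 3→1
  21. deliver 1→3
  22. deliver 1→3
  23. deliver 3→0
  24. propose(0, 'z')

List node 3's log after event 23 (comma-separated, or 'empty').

q

1. propose(0,'q'):  <0:coor t1 ->
2. deliver 0→2:  <2:part t1 ->
3. deliver 2→0:  nop
4. deliver 0→1:  <1:part t1 ->
5. deliver 1→0:  nop
6. deliver 0→3:  <3:part t1 ->
7. deliver 3→0:  <0:coor t1 q>
8. deliver 0→1:  <1:part t1 q>
9. deliver 0→3:  <3:part t1 q>
10. timeout(0):  <0:coor t2 q>
11. deliver 0→2:  <2:part t1 q>
12. deliver 2→0:  nop
13. deliver 0→3:  <3:part t2 q>
14. deliver 3→0:  nop
15. crash(3):  <3:✗part t2 q>
16. deliver 3→1:  nop
17. recover(3):  <3:part t2 q>
18. deliver 2→1:  nop
19. timeout(0):  <0:coor t3 q>
20. deliver 3→1:  nop
21. deliver 1→3:  nop
22. deliver 1→3:  nop
23. deliver 3→0:  nop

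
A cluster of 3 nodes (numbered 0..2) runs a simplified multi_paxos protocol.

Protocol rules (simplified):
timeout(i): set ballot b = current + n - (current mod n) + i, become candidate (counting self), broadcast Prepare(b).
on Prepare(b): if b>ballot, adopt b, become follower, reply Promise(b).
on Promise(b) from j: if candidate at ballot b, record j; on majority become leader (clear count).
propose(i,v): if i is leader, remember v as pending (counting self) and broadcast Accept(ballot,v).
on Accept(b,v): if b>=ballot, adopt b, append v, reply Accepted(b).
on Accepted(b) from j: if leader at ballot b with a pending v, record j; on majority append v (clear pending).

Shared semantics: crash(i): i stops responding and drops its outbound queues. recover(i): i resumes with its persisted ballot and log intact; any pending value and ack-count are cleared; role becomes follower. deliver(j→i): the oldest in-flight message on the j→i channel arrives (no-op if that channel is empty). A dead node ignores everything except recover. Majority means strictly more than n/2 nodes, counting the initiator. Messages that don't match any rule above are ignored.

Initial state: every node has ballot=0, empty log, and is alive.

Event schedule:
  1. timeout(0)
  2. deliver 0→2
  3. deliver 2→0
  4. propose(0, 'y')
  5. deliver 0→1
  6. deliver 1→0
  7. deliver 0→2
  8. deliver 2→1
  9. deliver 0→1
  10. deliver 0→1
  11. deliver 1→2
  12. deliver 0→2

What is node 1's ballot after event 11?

step 1 timeout(0): 0={cand,b=3,log=-}
step 2 deliver 0→2: 2={foll,b=3,log=-}
step 3 deliver 2→0: 0={lead,b=3,log=-}
step 4 propose(0,'y'): —
step 5 deliver 0→1: 1={foll,b=3,log=-}
step 6 deliver 1→0: —
step 7 deliver 0→2: 2={foll,b=3,log=y}
step 8 deliver 2→1: —
step 9 deliver 0→1: 1={foll,b=3,log=y}
step 10 deliver 0→1: —
step 11 deliver 1→2: —

3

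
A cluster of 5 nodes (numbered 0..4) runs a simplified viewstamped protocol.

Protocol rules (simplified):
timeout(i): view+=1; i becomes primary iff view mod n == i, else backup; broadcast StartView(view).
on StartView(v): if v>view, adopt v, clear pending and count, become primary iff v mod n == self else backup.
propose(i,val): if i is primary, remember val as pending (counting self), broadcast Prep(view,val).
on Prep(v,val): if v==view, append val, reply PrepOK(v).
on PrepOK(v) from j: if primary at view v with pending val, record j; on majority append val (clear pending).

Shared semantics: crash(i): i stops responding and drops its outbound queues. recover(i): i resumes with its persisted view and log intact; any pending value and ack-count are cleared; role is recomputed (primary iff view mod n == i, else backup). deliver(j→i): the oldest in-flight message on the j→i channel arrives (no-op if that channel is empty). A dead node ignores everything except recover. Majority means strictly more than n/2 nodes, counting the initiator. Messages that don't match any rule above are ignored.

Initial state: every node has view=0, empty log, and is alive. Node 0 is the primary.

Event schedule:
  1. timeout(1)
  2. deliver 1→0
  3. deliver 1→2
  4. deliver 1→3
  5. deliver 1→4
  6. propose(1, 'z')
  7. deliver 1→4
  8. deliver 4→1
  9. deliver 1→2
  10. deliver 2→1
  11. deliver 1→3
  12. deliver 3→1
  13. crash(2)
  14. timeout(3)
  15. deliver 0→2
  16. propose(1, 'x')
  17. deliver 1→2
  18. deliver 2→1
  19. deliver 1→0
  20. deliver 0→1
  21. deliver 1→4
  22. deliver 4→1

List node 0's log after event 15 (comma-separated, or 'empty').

empty

[1] timeout(1) → N1(prim v1 [-])
[2] deliver 1→0 → N0(back v1 [-])
[3] deliver 1→2 → N2(back v1 [-])
[4] deliver 1→3 → N3(back v1 [-])
[5] deliver 1→4 → N4(back v1 [-])
[6] propose(1,'z') → ∅
[7] deliver 1→4 → N4(back v1 [z])
[8] deliver 4→1 → ∅
[9] deliver 1→2 → N2(back v1 [z])
[10] deliver 2→1 → N1(prim v1 [z])
[11] deliver 1→3 → N3(back v1 [z])
[12] deliver 3→1 → ∅
[13] crash(2) → N2(✗back v1 [z])
[14] timeout(3) → N3(back v2 [z])
[15] deliver 0→2 → ∅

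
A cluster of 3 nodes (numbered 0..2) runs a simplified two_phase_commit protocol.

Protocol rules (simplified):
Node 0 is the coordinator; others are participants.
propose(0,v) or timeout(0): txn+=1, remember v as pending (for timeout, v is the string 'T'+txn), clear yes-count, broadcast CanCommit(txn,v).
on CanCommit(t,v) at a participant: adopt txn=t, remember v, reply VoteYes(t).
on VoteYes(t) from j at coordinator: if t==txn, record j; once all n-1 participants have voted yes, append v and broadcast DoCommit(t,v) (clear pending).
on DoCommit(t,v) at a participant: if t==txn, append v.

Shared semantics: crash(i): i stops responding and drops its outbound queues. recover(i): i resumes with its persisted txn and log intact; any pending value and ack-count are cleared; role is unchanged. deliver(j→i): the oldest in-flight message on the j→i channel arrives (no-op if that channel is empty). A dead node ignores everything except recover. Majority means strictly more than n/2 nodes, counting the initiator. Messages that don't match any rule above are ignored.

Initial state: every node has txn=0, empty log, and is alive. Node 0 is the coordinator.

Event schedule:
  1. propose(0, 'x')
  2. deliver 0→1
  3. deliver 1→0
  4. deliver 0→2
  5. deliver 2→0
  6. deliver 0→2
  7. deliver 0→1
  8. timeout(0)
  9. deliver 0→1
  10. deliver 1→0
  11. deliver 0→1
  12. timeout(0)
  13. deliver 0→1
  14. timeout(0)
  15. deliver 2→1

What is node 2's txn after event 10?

1

after 1 — propose(0,'x'): n0:coor/t1/[-]
after 2 — deliver 0→1: n1:part/t1/[-]
after 3 — deliver 1→0: ·
after 4 — deliver 0→2: n2:part/t1/[-]
after 5 — deliver 2→0: n0:coor/t1/[x]
after 6 — deliver 0→2: n2:part/t1/[x]
after 7 — deliver 0→1: n1:part/t1/[x]
after 8 — timeout(0): n0:coor/t2/[x]
after 9 — deliver 0→1: n1:part/t2/[x]
after 10 — deliver 1→0: ·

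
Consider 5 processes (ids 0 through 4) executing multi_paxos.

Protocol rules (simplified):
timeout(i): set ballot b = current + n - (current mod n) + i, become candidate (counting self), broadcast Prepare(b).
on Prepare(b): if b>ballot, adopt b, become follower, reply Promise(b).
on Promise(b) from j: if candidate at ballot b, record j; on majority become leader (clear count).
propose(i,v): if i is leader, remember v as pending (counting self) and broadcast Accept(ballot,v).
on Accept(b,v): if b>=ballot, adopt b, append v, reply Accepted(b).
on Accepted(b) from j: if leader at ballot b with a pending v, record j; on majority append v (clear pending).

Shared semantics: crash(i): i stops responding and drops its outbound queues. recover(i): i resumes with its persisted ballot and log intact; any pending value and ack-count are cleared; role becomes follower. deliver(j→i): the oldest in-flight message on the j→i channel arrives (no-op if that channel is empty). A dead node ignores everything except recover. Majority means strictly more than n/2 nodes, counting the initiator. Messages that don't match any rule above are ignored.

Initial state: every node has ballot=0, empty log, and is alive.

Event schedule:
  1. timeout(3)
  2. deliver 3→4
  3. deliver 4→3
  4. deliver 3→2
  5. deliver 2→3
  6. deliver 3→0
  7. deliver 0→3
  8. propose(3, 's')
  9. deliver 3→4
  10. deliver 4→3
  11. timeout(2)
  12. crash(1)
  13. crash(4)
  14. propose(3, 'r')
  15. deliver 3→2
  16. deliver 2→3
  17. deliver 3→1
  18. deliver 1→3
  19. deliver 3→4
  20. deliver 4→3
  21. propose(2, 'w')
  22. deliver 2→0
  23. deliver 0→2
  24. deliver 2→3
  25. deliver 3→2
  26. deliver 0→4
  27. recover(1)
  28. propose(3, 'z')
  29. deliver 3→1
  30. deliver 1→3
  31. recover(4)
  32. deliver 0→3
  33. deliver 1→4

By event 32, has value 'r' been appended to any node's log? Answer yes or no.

no

step 1 timeout(3): 3={cand,b=8,log=-}
step 2 deliver 3→4: 4={foll,b=8,log=-}
step 3 deliver 4→3: —
step 4 deliver 3→2: 2={foll,b=8,log=-}
step 5 deliver 2→3: 3={lead,b=8,log=-}
step 6 deliver 3→0: 0={foll,b=8,log=-}
step 7 deliver 0→3: —
step 8 propose(3,'s'): —
step 9 deliver 3→4: 4={foll,b=8,log=s}
step 10 deliver 4→3: —
step 11 timeout(2): 2={cand,b=12,log=-}
step 12 crash(1): 1={✗foll,b=0,log=-}
step 13 crash(4): 4={✗foll,b=8,log=s}
step 14 propose(3,'r'): —
step 15 deliver 3→2: —
step 16 deliver 2→3: 3={foll,b=12,log=-}
step 17 deliver 3→1: —
step 18 deliver 1→3: —
step 19 deliver 3→4: —
step 20 deliver 4→3: —
step 21 propose(2,'w'): —
step 22 deliver 2→0: 0={foll,b=12,log=-}
step 23 deliver 0→2: —
step 24 deliver 2→3: —
step 25 deliver 3→2: —
step 26 deliver 0→4: —
step 27 recover(1): 1={foll,b=0,log=-}
step 28 propose(3,'z'): —
step 29 deliver 3→1: 1={foll,b=8,log=-}
step 30 deliver 1→3: —
step 31 recover(4): 4={foll,b=8,log=s}
step 32 deliver 0→3: —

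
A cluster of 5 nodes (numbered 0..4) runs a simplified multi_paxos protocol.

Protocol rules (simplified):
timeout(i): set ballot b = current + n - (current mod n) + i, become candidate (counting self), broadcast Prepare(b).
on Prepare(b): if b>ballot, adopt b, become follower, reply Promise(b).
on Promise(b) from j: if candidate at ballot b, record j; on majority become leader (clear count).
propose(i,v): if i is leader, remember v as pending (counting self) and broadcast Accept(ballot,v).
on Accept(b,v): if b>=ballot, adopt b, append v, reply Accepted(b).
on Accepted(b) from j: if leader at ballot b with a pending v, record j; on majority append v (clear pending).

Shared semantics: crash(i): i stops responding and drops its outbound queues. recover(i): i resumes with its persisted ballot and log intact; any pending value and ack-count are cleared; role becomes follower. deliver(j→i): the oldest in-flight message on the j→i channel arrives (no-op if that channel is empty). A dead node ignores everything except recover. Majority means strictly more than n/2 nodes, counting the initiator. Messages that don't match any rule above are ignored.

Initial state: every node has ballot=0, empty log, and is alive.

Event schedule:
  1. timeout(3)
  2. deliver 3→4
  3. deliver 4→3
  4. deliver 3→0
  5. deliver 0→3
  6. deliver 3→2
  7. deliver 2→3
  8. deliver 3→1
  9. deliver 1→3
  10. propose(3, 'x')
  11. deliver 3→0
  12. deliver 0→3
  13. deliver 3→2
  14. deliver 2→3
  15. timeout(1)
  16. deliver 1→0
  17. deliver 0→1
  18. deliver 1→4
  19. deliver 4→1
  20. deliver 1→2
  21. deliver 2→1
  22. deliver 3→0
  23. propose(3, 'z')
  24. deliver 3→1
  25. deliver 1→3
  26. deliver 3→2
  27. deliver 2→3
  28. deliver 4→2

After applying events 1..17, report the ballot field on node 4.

after 1 — timeout(3): n3:cand/b8/[-]
after 2 — deliver 3→4: n4:foll/b8/[-]
after 3 — deliver 4→3: ·
after 4 — deliver 3→0: n0:foll/b8/[-]
after 5 — deliver 0→3: n3:lead/b8/[-]
after 6 — deliver 3→2: n2:foll/b8/[-]
after 7 — deliver 2→3: ·
after 8 — deliver 3→1: n1:foll/b8/[-]
after 9 — deliver 1→3: ·
after 10 — propose(3,'x'): ·
after 11 — deliver 3→0: n0:foll/b8/[x]
after 12 — deliver 0→3: ·
after 13 — deliver 3→2: n2:foll/b8/[x]
after 14 — deliver 2→3: n3:lead/b8/[x]
after 15 — timeout(1): n1:cand/b11/[-]
after 16 — deliver 1→0: n0:foll/b11/[x]
after 17 — deliver 0→1: ·

8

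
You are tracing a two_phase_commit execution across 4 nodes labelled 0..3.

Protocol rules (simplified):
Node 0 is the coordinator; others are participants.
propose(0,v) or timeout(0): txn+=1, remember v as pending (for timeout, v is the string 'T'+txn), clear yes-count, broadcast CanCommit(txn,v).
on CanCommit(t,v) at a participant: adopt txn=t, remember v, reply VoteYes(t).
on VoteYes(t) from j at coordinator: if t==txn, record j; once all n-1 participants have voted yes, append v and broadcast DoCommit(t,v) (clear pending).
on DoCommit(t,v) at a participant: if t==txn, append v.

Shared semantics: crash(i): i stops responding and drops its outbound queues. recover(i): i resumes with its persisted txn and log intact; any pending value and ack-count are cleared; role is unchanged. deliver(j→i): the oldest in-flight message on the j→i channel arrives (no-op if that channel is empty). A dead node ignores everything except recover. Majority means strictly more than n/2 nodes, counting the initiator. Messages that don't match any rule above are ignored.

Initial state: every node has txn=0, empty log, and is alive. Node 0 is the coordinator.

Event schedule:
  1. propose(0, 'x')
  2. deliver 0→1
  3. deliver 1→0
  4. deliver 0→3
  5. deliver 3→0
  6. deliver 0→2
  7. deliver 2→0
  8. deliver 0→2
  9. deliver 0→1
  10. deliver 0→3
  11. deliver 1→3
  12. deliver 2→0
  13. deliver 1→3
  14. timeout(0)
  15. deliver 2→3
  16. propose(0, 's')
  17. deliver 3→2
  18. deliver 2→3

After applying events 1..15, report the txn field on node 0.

1. propose(0,'x'):  <0:coor t1 ->
2. deliver 0→1:  <1:part t1 ->
3. deliver 1→0:  nop
4. deliver 0→3:  <3:part t1 ->
5. deliver 3→0:  nop
6. deliver 0→2:  <2:part t1 ->
7. deliver 2→0:  <0:coor t1 x>
8. deliver 0→2:  <2:part t1 x>
9. deliver 0→1:  <1:part t1 x>
10. deliver 0→3:  <3:part t1 x>
11. deliver 1→3:  nop
12. deliver 2→0:  nop
13. deliver 1→3:  nop
14. timeout(0):  <0:coor t2 x>
15. deliver 2→3:  nop

2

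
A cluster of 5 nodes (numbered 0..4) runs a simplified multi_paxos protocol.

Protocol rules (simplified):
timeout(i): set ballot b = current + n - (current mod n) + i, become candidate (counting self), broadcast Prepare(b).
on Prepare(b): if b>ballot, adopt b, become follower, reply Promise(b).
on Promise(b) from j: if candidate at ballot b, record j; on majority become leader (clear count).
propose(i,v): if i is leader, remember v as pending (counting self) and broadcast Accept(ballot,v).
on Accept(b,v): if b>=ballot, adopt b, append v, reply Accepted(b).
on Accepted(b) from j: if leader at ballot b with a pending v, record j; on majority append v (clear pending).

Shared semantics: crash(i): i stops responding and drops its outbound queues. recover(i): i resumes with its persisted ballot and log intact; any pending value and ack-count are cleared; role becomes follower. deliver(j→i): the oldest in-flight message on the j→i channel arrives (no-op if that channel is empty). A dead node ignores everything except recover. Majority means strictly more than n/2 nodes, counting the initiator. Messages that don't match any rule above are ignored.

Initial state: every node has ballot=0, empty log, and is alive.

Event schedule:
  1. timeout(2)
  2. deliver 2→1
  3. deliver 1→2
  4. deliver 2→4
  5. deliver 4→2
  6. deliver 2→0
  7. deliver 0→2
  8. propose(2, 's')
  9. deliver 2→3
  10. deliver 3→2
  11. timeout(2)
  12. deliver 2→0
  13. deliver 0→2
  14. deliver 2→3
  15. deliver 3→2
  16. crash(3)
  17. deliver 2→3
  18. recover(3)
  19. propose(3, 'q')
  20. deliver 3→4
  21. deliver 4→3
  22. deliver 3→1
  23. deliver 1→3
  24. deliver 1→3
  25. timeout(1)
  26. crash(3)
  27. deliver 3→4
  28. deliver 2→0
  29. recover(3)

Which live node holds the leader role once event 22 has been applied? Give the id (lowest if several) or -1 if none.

step 1 timeout(2): 2={cand,b=7,log=-}
step 2 deliver 2→1: 1={foll,b=7,log=-}
step 3 deliver 1→2: —
step 4 deliver 2→4: 4={foll,b=7,log=-}
step 5 deliver 4→2: 2={lead,b=7,log=-}
step 6 deliver 2→0: 0={foll,b=7,log=-}
step 7 deliver 0→2: —
step 8 propose(2,'s'): —
step 9 deliver 2→3: 3={foll,b=7,log=-}
step 10 deliver 3→2: —
step 11 timeout(2): 2={cand,b=12,log=-}
step 12 deliver 2→0: 0={foll,b=7,log=s}
step 13 deliver 0→2: —
step 14 deliver 2→3: 3={foll,b=7,log=s}
step 15 deliver 3→2: —
step 16 crash(3): 3={✗foll,b=7,log=s}
step 17 deliver 2→3: —
step 18 recover(3): 3={foll,b=7,log=s}
step 19 propose(3,'q'): —
step 20 deliver 3→4: —
step 21 deliver 4→3: —
step 22 deliver 3→1: —

-1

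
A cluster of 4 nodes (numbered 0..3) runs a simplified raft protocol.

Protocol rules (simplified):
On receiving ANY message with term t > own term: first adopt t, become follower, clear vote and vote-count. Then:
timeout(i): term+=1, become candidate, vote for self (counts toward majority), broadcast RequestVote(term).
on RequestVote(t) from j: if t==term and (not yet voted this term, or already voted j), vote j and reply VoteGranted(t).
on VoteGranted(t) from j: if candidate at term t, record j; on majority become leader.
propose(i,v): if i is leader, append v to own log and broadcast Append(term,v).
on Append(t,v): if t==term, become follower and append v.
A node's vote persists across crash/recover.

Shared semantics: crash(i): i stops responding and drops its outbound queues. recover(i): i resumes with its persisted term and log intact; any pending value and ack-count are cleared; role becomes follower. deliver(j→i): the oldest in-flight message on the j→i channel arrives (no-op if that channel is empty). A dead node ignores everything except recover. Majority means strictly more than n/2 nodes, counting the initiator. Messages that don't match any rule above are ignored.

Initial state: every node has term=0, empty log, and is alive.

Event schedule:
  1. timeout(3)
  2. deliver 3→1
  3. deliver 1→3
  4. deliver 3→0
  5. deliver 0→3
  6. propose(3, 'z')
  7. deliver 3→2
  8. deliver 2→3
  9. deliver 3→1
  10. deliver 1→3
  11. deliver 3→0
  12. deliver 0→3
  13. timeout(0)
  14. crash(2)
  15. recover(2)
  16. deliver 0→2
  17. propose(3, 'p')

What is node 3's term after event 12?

e1 timeout(3): 3[cand,t=1,-]
e2 deliver 3→1: 1[foll,t=1,-]
e3 deliver 1→3: ·
e4 deliver 3→0: 0[foll,t=1,-]
e5 deliver 0→3: 3[lead,t=1,-]
e6 propose(3,'z'): 3[lead,t=1,z]
e7 deliver 3→2: 2[foll,t=1,-]
e8 deliver 2→3: ·
e9 deliver 3→1: 1[foll,t=1,z]
e10 deliver 1→3: ·
e11 deliver 3→0: 0[foll,t=1,z]
e12 deliver 0→3: ·

1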